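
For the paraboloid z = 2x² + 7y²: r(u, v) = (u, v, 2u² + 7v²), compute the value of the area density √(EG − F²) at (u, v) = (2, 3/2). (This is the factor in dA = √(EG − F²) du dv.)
√(EG − F²)|_{(2, 3/2)} = sqrt(506)

E = 16*u^2 + 1, F = 56*u*v, G = 196*v^2 + 1, so EG − F² = 16*u^2 + 196*v^2 + 1. Taking the positive square root: √(EG − F²) = sqrt(16*u^2 + 196*v^2 + 1). At (u, v) = (2, 3/2): sqrt(506).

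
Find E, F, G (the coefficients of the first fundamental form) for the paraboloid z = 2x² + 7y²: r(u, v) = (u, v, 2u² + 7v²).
E = 16*u^2 + 1;  F = 56*u*v;  G = 196*v^2 + 1

Compute partials: r_u = (1, 0, 4*u), r_v = (0, 1, 14*v). Then
  E = r_u · r_u = 16*u^2 + 1,
  F = r_u · r_v = 56*u*v,
  G = r_v · r_v = 196*v^2 + 1.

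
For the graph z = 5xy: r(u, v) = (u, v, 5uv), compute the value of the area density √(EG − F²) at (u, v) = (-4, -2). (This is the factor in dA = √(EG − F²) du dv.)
√(EG − F²)|_{(-4, -2)} = sqrt(501)

E = 25*v^2 + 1, F = 25*u*v, G = 25*u^2 + 1, so EG − F² = 25*u^2 + 25*v^2 + 1. Taking the positive square root: √(EG − F²) = sqrt(25*u^2 + 25*v^2 + 1). At (u, v) = (-4, -2): sqrt(501).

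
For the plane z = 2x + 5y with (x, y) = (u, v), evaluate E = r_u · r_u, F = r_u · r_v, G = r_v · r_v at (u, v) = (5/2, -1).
E = 5;  F = 10;  G = 26

Partials: r_u = (1, 0, 2), r_v = (0, 1, 5). As functions of (u, v):
  E = r_u · r_u = 5,
  F = r_u · r_v = 10,
  G = r_v · r_v = 26.
Evaluating at (u, v) = (5/2, -1): E = 5, F = 10, G = 26.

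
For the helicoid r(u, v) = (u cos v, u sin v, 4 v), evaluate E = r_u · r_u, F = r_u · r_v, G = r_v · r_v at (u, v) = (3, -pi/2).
E = 1;  F = 0;  G = 25

Partials: r_u = (cos(v), sin(v), 0), r_v = (-u*sin(v), u*cos(v), 4). As functions of (u, v):
  E = r_u · r_u = 1,
  F = r_u · r_v = 0,
  G = r_v · r_v = u^2 + 16.
Evaluating at (u, v) = (3, -pi/2): E = 1, F = 0, G = 25.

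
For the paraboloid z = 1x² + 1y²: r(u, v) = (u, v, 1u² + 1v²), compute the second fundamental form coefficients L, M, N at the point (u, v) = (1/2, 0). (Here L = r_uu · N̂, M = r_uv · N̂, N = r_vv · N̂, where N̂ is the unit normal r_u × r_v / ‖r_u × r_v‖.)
L = sqrt(2);  M = 0;  N = sqrt(2)

Compute the unit normal N̂(u, v) = (-2*u/sqrt(4*u^2 + 4*v^2 + 1), -2*v/sqrt(4*u^2 + 4*v^2 + 1), 1/sqrt(4*u^2 + 4*v^2 + 1)), and the second partials r_uu, r_uv, r_vv. Take dot products:
  L(u, v) = r_uu · N̂ = 2/sqrt(4*u^2 + 4*v^2 + 1),
  M(u, v) = r_uv · N̂ = 0,
  N(u, v) = r_vv · N̂ = 2/sqrt(4*u^2 + 4*v^2 + 1).
Evaluating at (u, v) = (1/2, 0):
  L = sqrt(2), M = 0, N = sqrt(2).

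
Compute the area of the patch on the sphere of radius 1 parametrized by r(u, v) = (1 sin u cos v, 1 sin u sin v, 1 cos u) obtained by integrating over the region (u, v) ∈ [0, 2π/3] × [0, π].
Area = 3*pi/2

Area = ∫∫ √(EG − F²) du dv with √(EG − F²) = Abs(sin(u)). Integrating over [0, 2π/3] × [0, π] gives 3*pi/2.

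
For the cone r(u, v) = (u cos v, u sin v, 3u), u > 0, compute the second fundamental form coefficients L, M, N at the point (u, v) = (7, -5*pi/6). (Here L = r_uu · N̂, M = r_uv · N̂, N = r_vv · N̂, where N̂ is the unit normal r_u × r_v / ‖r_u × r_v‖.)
L = 0;  M = 0;  N = 21*sqrt(10)/10

Compute the unit normal N̂(u, v) = (-3*sqrt(10)*u*cos(v)/(10*Abs(u)), -3*sqrt(10)*u*sin(v)/(10*Abs(u)), sqrt(10)*u/(10*Abs(u))), and the second partials r_uu, r_uv, r_vv. Take dot products:
  L(u, v) = r_uu · N̂ = 0,
  M(u, v) = r_uv · N̂ = 0,
  N(u, v) = r_vv · N̂ = 3*sqrt(10)*u^2/(10*Abs(u)).
Evaluating at (u, v) = (7, -5*pi/6):
  L = 0, M = 0, N = 21*sqrt(10)/10.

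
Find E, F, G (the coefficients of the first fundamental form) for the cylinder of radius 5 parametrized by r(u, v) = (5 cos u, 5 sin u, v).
E = 25;  F = 0;  G = 1

Compute partials: r_u = (-5*sin(u), 5*cos(u), 0), r_v = (0, 0, 1). Then
  E = r_u · r_u = 25,
  F = r_u · r_v = 0,
  G = r_v · r_v = 1.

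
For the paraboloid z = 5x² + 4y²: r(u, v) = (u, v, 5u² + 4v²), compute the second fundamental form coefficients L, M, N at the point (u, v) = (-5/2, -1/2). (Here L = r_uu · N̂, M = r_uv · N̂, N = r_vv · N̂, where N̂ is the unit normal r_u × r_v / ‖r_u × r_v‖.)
L = 5*sqrt(642)/321;  M = 0;  N = 4*sqrt(642)/321

Compute the unit normal N̂(u, v) = (-10*u/sqrt(100*u^2 + 64*v^2 + 1), -8*v/sqrt(100*u^2 + 64*v^2 + 1), 1/sqrt(100*u^2 + 64*v^2 + 1)), and the second partials r_uu, r_uv, r_vv. Take dot products:
  L(u, v) = r_uu · N̂ = 10/sqrt(100*u^2 + 64*v^2 + 1),
  M(u, v) = r_uv · N̂ = 0,
  N(u, v) = r_vv · N̂ = 8/sqrt(100*u^2 + 64*v^2 + 1).
Evaluating at (u, v) = (-5/2, -1/2):
  L = 5*sqrt(642)/321, M = 0, N = 4*sqrt(642)/321.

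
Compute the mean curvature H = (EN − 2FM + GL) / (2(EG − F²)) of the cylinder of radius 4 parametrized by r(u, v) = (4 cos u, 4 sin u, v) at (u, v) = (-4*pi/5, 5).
H = -1/8

With E = 16, F = 0, G = 1, L = -4, M = 0, N = 0, assemble
  H = (EN − 2FM + GL) / (2(EG − F²)) = -1/8.
At (u, v) = (-4*pi/5, 5): H = -1/8.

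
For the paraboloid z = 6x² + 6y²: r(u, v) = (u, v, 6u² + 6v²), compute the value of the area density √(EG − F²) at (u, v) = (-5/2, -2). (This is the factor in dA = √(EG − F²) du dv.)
√(EG − F²)|_{(-5/2, -2)} = sqrt(1477)

E = 144*u^2 + 1, F = 144*u*v, G = 144*v^2 + 1, so EG − F² = 144*u^2 + 144*v^2 + 1. Taking the positive square root: √(EG − F²) = sqrt(144*u^2 + 144*v^2 + 1). At (u, v) = (-5/2, -2): sqrt(1477).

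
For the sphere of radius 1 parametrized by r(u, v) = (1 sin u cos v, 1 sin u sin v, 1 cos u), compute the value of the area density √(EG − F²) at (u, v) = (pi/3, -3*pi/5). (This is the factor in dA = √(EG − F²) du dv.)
√(EG − F²)|_{(pi/3, -3*pi/5)} = sqrt(3)/2

E = 1, F = 0, G = sin(u)^2, so EG − F² = sin(u)^2. Taking the positive square root: √(EG − F²) = Abs(sin(u)). At (u, v) = (pi/3, -3*pi/5): sqrt(3)/2.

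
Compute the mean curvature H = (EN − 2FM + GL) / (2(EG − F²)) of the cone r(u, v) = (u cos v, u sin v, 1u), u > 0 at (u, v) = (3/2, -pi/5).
H = sqrt(2)/6

With E = 2, F = 0, G = u^2, L = 0, M = 0, N = sqrt(2)*u^2/(2*Abs(u)), assemble
  H = (EN − 2FM + GL) / (2(EG − F²)) = sqrt(2)/(4*Abs(u)).
At (u, v) = (3/2, -pi/5): H = sqrt(2)/6.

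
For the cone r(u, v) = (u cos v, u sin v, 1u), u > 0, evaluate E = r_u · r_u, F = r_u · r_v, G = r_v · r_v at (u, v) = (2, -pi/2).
E = 2;  F = 0;  G = 4

Partials: r_u = (cos(v), sin(v), 1), r_v = (-u*sin(v), u*cos(v), 0). As functions of (u, v):
  E = r_u · r_u = 2,
  F = r_u · r_v = 0,
  G = r_v · r_v = u^2.
Evaluating at (u, v) = (2, -pi/2): E = 2, F = 0, G = 4.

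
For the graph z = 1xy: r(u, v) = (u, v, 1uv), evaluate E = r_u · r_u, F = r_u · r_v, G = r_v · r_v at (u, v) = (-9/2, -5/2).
E = 29/4;  F = 45/4;  G = 85/4

Partials: r_u = (1, 0, v), r_v = (0, 1, u). As functions of (u, v):
  E = r_u · r_u = v^2 + 1,
  F = r_u · r_v = u*v,
  G = r_v · r_v = u^2 + 1.
Evaluating at (u, v) = (-9/2, -5/2): E = 29/4, F = 45/4, G = 85/4.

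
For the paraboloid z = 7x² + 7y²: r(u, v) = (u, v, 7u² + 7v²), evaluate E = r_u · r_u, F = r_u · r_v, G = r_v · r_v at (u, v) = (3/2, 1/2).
E = 442;  F = 147;  G = 50

Partials: r_u = (1, 0, 14*u), r_v = (0, 1, 14*v). As functions of (u, v):
  E = r_u · r_u = 196*u^2 + 1,
  F = r_u · r_v = 196*u*v,
  G = r_v · r_v = 196*v^2 + 1.
Evaluating at (u, v) = (3/2, 1/2): E = 442, F = 147, G = 50.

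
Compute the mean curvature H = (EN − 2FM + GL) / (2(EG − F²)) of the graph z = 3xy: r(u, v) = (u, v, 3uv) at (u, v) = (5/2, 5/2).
H = -675*sqrt(454)/103058

With E = 9*v^2 + 1, F = 9*u*v, G = 9*u^2 + 1, L = 0, M = 3/sqrt(9*u^2 + 9*v^2 + 1), N = 0, assemble
  H = (EN − 2FM + GL) / (2(EG − F²)) = -27*u*v/(9*u^2 + 9*v^2 + 1)^(3/2).
At (u, v) = (5/2, 5/2): H = -675*sqrt(454)/103058.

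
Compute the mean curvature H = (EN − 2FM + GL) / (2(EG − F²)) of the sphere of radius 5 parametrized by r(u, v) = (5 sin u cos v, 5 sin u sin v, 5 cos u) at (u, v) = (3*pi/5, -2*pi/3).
H = -1/5

With E = 25, F = 0, G = 25*sin(u)^2, L = -5*sin(u)/Abs(sin(u)), M = 0, N = -5*sin(u)^3/Abs(sin(u)), assemble
  H = (EN − 2FM + GL) / (2(EG − F²)) = -sin(u)/(5*Abs(sin(u))).
At (u, v) = (3*pi/5, -2*pi/3): H = -1/5.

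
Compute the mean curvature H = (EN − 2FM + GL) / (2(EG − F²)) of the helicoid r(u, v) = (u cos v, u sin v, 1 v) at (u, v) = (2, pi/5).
H = 0

With E = 1, F = 0, G = u^2 + 1, L = 0, M = -1/sqrt(u^2 + 1), N = 0, assemble
  H = (EN − 2FM + GL) / (2(EG − F²)) = 0.
At (u, v) = (2, pi/5): H = 0.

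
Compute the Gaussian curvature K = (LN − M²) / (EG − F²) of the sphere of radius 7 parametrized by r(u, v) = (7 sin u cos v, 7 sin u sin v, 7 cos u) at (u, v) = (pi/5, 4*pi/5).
K = 1/49

Coefficients of the first fundamental form: E = 49, F = 0, G = 49*sin(u)^2.
Coefficients of the second fundamental form: L = -7*sin(u)/Abs(sin(u)), M = 0, N = -7*sin(u)^3/Abs(sin(u)).
Assemble K = (LN − M²)/(EG − F²) = 1/49. At (u, v) = (pi/5, 4*pi/5): K = 1/49.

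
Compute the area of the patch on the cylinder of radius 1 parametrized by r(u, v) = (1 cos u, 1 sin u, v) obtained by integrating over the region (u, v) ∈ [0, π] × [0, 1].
Area = pi

Area = ∫∫ √(EG − F²) du dv with √(EG − F²) = 1. Integrating over [0, π] × [0, 1] gives pi.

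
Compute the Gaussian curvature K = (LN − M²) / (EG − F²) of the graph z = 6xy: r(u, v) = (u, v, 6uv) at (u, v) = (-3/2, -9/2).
K = -36/657721

Coefficients of the first fundamental form: E = 36*v^2 + 1, F = 36*u*v, G = 36*u^2 + 1.
Coefficients of the second fundamental form: L = 0, M = 6/sqrt(36*u^2 + 36*v^2 + 1), N = 0.
Assemble K = (LN − M²)/(EG − F²) = -36/(1296*u^4 + 2592*u^2*v^2 + 72*u^2 + 1296*v^4 + 72*v^2 + 1). At (u, v) = (-3/2, -9/2): K = -36/657721.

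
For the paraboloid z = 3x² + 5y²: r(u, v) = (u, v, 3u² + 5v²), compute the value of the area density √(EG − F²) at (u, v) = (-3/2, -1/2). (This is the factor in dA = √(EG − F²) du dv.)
√(EG − F²)|_{(-3/2, -1/2)} = sqrt(107)

E = 36*u^2 + 1, F = 60*u*v, G = 100*v^2 + 1, so EG − F² = 36*u^2 + 100*v^2 + 1. Taking the positive square root: √(EG − F²) = sqrt(36*u^2 + 100*v^2 + 1). At (u, v) = (-3/2, -1/2): sqrt(107).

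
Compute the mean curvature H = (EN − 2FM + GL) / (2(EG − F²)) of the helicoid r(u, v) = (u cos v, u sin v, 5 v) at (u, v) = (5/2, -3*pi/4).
H = 0

With E = 1, F = 0, G = u^2 + 25, L = 0, M = -5/sqrt(u^2 + 25), N = 0, assemble
  H = (EN − 2FM + GL) / (2(EG − F²)) = 0.
At (u, v) = (5/2, -3*pi/4): H = 0.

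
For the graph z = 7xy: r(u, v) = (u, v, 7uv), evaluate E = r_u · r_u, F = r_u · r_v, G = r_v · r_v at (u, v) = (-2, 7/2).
E = 2405/4;  F = -343;  G = 197

Partials: r_u = (1, 0, 7*v), r_v = (0, 1, 7*u). As functions of (u, v):
  E = r_u · r_u = 49*v^2 + 1,
  F = r_u · r_v = 49*u*v,
  G = r_v · r_v = 49*u^2 + 1.
Evaluating at (u, v) = (-2, 7/2): E = 2405/4, F = -343, G = 197.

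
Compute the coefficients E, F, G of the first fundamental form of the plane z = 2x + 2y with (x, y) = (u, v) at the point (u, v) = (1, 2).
E = 5;  F = 4;  G = 5

Partials: r_u = (1, 0, 2), r_v = (0, 1, 2). As functions of (u, v):
  E = r_u · r_u = 5,
  F = r_u · r_v = 4,
  G = r_v · r_v = 5.
Evaluating at (u, v) = (1, 2): E = 5, F = 4, G = 5.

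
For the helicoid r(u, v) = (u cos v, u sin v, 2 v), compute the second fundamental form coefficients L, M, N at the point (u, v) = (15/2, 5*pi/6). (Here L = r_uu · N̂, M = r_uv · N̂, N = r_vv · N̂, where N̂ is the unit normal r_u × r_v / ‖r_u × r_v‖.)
L = 0;  M = -4*sqrt(241)/241;  N = 0

Compute the unit normal N̂(u, v) = (2*sin(v)/sqrt(u^2 + 4), -2*cos(v)/sqrt(u^2 + 4), u/sqrt(u^2 + 4)), and the second partials r_uu, r_uv, r_vv. Take dot products:
  L(u, v) = r_uu · N̂ = 0,
  M(u, v) = r_uv · N̂ = -2/sqrt(u^2 + 4),
  N(u, v) = r_vv · N̂ = 0.
Evaluating at (u, v) = (15/2, 5*pi/6):
  L = 0, M = -4*sqrt(241)/241, N = 0.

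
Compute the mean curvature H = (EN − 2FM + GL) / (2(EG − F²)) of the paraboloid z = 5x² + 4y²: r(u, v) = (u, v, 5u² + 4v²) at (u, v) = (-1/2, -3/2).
H = 829*sqrt(170)/28900

With E = 100*u^2 + 1, F = 80*u*v, G = 64*v^2 + 1, L = 10/sqrt(100*u^2 + 64*v^2 + 1), M = 0, N = 8/sqrt(100*u^2 + 64*v^2 + 1), assemble
  H = (EN − 2FM + GL) / (2(EG − F²)) = (400*u^2 + 320*v^2 + 9)/(100*u^2 + 64*v^2 + 1)^(3/2).
At (u, v) = (-1/2, -3/2): H = 829*sqrt(170)/28900.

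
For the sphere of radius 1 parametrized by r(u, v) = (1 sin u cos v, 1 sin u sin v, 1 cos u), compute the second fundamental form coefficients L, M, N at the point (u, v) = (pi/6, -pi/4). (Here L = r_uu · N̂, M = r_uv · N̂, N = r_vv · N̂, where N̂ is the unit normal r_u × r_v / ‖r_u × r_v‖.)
L = -1;  M = 0;  N = -1/4

Compute the unit normal N̂(u, v) = (sin(u)^2*cos(v)/Abs(sin(u)), sin(u)^2*sin(v)/Abs(sin(u)), sin(2*u)/(2*Abs(sin(u)))), and the second partials r_uu, r_uv, r_vv. Take dot products:
  L(u, v) = r_uu · N̂ = -sin(u)/Abs(sin(u)),
  M(u, v) = r_uv · N̂ = 0,
  N(u, v) = r_vv · N̂ = -sin(u)^3/Abs(sin(u)).
Evaluating at (u, v) = (pi/6, -pi/4):
  L = -1, M = 0, N = -1/4.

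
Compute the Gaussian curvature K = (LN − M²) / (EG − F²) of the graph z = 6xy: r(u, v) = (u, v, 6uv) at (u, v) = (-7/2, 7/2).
K = -36/779689

Coefficients of the first fundamental form: E = 36*v^2 + 1, F = 36*u*v, G = 36*u^2 + 1.
Coefficients of the second fundamental form: L = 0, M = 6/sqrt(36*u^2 + 36*v^2 + 1), N = 0.
Assemble K = (LN − M²)/(EG − F²) = -36/(1296*u^4 + 2592*u^2*v^2 + 72*u^2 + 1296*v^4 + 72*v^2 + 1). At (u, v) = (-7/2, 7/2): K = -36/779689.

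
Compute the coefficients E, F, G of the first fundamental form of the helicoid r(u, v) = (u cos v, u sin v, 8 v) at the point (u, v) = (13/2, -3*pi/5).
E = 1;  F = 0;  G = 425/4

Partials: r_u = (cos(v), sin(v), 0), r_v = (-u*sin(v), u*cos(v), 8). As functions of (u, v):
  E = r_u · r_u = 1,
  F = r_u · r_v = 0,
  G = r_v · r_v = u^2 + 64.
Evaluating at (u, v) = (13/2, -3*pi/5): E = 1, F = 0, G = 425/4.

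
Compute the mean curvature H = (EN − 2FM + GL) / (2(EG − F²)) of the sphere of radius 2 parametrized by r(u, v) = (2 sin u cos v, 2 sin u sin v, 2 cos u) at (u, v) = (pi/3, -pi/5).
H = -1/2

With E = 4, F = 0, G = 4*sin(u)^2, L = -2*sin(u)/Abs(sin(u)), M = 0, N = -2*sin(u)^3/Abs(sin(u)), assemble
  H = (EN − 2FM + GL) / (2(EG − F²)) = -sin(u)/(2*Abs(sin(u))).
At (u, v) = (pi/3, -pi/5): H = -1/2.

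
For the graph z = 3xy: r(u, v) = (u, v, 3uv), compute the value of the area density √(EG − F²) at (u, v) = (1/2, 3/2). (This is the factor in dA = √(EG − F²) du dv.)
√(EG − F²)|_{(1/2, 3/2)} = sqrt(94)/2

E = 9*v^2 + 1, F = 9*u*v, G = 9*u^2 + 1, so EG − F² = 9*u^2 + 9*v^2 + 1. Taking the positive square root: √(EG − F²) = sqrt(9*u^2 + 9*v^2 + 1). At (u, v) = (1/2, 3/2): sqrt(94)/2.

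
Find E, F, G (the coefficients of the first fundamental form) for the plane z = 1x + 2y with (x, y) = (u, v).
E = 2;  F = 2;  G = 5

Compute partials: r_u = (1, 0, 1), r_v = (0, 1, 2). Then
  E = r_u · r_u = 2,
  F = r_u · r_v = 2,
  G = r_v · r_v = 5.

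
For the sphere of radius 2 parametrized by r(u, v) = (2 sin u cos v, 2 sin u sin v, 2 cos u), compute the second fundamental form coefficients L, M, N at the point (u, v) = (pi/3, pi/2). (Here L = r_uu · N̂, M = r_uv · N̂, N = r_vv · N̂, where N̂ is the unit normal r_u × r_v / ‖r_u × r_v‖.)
L = -2;  M = 0;  N = -3/2

Compute the unit normal N̂(u, v) = (sin(u)^2*cos(v)/Abs(sin(u)), sin(u)^2*sin(v)/Abs(sin(u)), sin(2*u)/(2*Abs(sin(u)))), and the second partials r_uu, r_uv, r_vv. Take dot products:
  L(u, v) = r_uu · N̂ = -2*sin(u)/Abs(sin(u)),
  M(u, v) = r_uv · N̂ = 0,
  N(u, v) = r_vv · N̂ = -2*sin(u)^3/Abs(sin(u)).
Evaluating at (u, v) = (pi/3, pi/2):
  L = -2, M = 0, N = -3/2.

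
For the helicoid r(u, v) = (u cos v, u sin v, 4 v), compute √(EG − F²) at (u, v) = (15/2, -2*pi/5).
√(EG − F²)|_{(15/2, -2*pi/5)} = 17/2

E = 1, F = 0, G = u^2 + 16; EG − F² = u^2 + 16; √(EG − F²) = sqrt(u^2 + 16). At the given point: 17/2.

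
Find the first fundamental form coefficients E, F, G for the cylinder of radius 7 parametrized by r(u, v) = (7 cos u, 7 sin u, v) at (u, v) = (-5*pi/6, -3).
E = 49;  F = 0;  G = 1

Partials: r_u = (-7*sin(u), 7*cos(u), 0), r_v = (0, 0, 1). As functions of (u, v):
  E = r_u · r_u = 49,
  F = r_u · r_v = 0,
  G = r_v · r_v = 1.
Evaluating at (u, v) = (-5*pi/6, -3): E = 49, F = 0, G = 1.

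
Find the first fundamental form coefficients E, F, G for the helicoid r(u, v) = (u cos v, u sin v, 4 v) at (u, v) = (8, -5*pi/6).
E = 1;  F = 0;  G = 80

Partials: r_u = (cos(v), sin(v), 0), r_v = (-u*sin(v), u*cos(v), 4). As functions of (u, v):
  E = r_u · r_u = 1,
  F = r_u · r_v = 0,
  G = r_v · r_v = u^2 + 16.
Evaluating at (u, v) = (8, -5*pi/6): E = 1, F = 0, G = 80.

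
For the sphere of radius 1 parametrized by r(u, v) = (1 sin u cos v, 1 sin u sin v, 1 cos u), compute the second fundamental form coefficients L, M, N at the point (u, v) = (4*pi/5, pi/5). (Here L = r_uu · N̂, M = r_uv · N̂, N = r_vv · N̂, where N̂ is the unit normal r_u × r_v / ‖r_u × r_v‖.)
L = -1;  M = 0;  N = -5/8 + sqrt(5)/8

Compute the unit normal N̂(u, v) = (sin(u)^2*cos(v)/Abs(sin(u)), sin(u)^2*sin(v)/Abs(sin(u)), sin(2*u)/(2*Abs(sin(u)))), and the second partials r_uu, r_uv, r_vv. Take dot products:
  L(u, v) = r_uu · N̂ = -sin(u)/Abs(sin(u)),
  M(u, v) = r_uv · N̂ = 0,
  N(u, v) = r_vv · N̂ = -sin(u)^3/Abs(sin(u)).
Evaluating at (u, v) = (4*pi/5, pi/5):
  L = -1, M = 0, N = -5/8 + sqrt(5)/8.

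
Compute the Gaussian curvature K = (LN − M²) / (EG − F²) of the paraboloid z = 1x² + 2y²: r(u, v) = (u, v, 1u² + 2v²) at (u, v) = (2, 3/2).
K = 8/2809

Coefficients of the first fundamental form: E = 4*u^2 + 1, F = 8*u*v, G = 16*v^2 + 1.
Coefficients of the second fundamental form: L = 2/sqrt(4*u^2 + 16*v^2 + 1), M = 0, N = 4/sqrt(4*u^2 + 16*v^2 + 1).
Assemble K = (LN − M²)/(EG − F²) = 8/(16*u^4 + 128*u^2*v^2 + 8*u^2 + 256*v^4 + 32*v^2 + 1). At (u, v) = (2, 3/2): K = 8/2809.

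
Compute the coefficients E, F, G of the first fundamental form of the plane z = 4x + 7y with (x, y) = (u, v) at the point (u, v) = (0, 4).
E = 17;  F = 28;  G = 50

Partials: r_u = (1, 0, 4), r_v = (0, 1, 7). As functions of (u, v):
  E = r_u · r_u = 17,
  F = r_u · r_v = 28,
  G = r_v · r_v = 50.
Evaluating at (u, v) = (0, 4): E = 17, F = 28, G = 50.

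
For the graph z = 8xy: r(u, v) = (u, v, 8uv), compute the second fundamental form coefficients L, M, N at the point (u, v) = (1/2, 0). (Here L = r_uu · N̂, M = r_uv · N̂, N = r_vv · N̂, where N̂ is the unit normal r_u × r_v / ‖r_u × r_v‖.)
L = 0;  M = 8*sqrt(17)/17;  N = 0

Compute the unit normal N̂(u, v) = (-8*v/sqrt(64*u^2 + 64*v^2 + 1), -8*u/sqrt(64*u^2 + 64*v^2 + 1), 1/sqrt(64*u^2 + 64*v^2 + 1)), and the second partials r_uu, r_uv, r_vv. Take dot products:
  L(u, v) = r_uu · N̂ = 0,
  M(u, v) = r_uv · N̂ = 8/sqrt(64*u^2 + 64*v^2 + 1),
  N(u, v) = r_vv · N̂ = 0.
Evaluating at (u, v) = (1/2, 0):
  L = 0, M = 8*sqrt(17)/17, N = 0.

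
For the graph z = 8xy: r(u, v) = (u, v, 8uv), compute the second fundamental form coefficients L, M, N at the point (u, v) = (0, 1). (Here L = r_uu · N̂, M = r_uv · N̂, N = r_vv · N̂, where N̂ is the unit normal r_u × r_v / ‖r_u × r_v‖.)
L = 0;  M = 8*sqrt(65)/65;  N = 0

Compute the unit normal N̂(u, v) = (-8*v/sqrt(64*u^2 + 64*v^2 + 1), -8*u/sqrt(64*u^2 + 64*v^2 + 1), 1/sqrt(64*u^2 + 64*v^2 + 1)), and the second partials r_uu, r_uv, r_vv. Take dot products:
  L(u, v) = r_uu · N̂ = 0,
  M(u, v) = r_uv · N̂ = 8/sqrt(64*u^2 + 64*v^2 + 1),
  N(u, v) = r_vv · N̂ = 0.
Evaluating at (u, v) = (0, 1):
  L = 0, M = 8*sqrt(65)/65, N = 0.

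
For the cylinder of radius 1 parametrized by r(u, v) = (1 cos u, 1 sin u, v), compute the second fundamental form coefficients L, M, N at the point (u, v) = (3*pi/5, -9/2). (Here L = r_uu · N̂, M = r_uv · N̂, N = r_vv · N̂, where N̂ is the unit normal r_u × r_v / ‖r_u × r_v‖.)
L = -1;  M = 0;  N = 0

Compute the unit normal N̂(u, v) = (cos(u), sin(u), 0), and the second partials r_uu, r_uv, r_vv. Take dot products:
  L(u, v) = r_uu · N̂ = -1,
  M(u, v) = r_uv · N̂ = 0,
  N(u, v) = r_vv · N̂ = 0.
Evaluating at (u, v) = (3*pi/5, -9/2):
  L = -1, M = 0, N = 0.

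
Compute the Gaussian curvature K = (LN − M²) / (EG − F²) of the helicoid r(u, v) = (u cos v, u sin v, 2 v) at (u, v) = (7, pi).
K = -4/2809

Coefficients of the first fundamental form: E = 1, F = 0, G = u^2 + 4.
Coefficients of the second fundamental form: L = 0, M = -2/sqrt(u^2 + 4), N = 0.
Assemble K = (LN − M²)/(EG − F²) = -4/(u^2 + 4)^2. At (u, v) = (7, pi): K = -4/2809.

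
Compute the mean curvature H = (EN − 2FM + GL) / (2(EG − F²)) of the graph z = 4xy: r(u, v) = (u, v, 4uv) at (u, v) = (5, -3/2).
H = 480*sqrt(437)/190969

With E = 16*v^2 + 1, F = 16*u*v, G = 16*u^2 + 1, L = 0, M = 4/sqrt(16*u^2 + 16*v^2 + 1), N = 0, assemble
  H = (EN − 2FM + GL) / (2(EG − F²)) = -64*u*v/(16*u^2 + 16*v^2 + 1)^(3/2).
At (u, v) = (5, -3/2): H = 480*sqrt(437)/190969.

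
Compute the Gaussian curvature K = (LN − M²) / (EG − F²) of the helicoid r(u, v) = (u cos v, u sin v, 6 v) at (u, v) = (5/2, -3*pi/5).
K = -576/28561

Coefficients of the first fundamental form: E = 1, F = 0, G = u^2 + 36.
Coefficients of the second fundamental form: L = 0, M = -6/sqrt(u^2 + 36), N = 0.
Assemble K = (LN − M²)/(EG − F²) = -36/(u^2 + 36)^2. At (u, v) = (5/2, -3*pi/5): K = -576/28561.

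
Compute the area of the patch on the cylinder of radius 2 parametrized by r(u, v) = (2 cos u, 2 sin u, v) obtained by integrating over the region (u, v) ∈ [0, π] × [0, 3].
Area = 6*pi

Area = ∫∫ √(EG − F²) du dv with √(EG − F²) = 2. Integrating over [0, π] × [0, 3] gives 6*pi.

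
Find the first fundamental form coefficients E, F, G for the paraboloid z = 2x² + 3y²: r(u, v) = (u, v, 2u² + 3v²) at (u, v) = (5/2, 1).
E = 101;  F = 60;  G = 37

Partials: r_u = (1, 0, 4*u), r_v = (0, 1, 6*v). As functions of (u, v):
  E = r_u · r_u = 16*u^2 + 1,
  F = r_u · r_v = 24*u*v,
  G = r_v · r_v = 36*v^2 + 1.
Evaluating at (u, v) = (5/2, 1): E = 101, F = 60, G = 37.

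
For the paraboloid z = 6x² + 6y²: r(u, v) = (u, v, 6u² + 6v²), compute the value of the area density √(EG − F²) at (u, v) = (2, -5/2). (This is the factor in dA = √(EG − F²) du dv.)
√(EG − F²)|_{(2, -5/2)} = sqrt(1477)

E = 144*u^2 + 1, F = 144*u*v, G = 144*v^2 + 1, so EG − F² = 144*u^2 + 144*v^2 + 1. Taking the positive square root: √(EG − F²) = sqrt(144*u^2 + 144*v^2 + 1). At (u, v) = (2, -5/2): sqrt(1477).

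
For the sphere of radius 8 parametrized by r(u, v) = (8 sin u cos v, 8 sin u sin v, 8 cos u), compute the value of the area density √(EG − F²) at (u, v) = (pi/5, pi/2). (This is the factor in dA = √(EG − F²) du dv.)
√(EG − F²)|_{(pi/5, pi/2)} = 16*sqrt(10 - 2*sqrt(5))

E = 64, F = 0, G = 64*sin(u)^2, so EG − F² = 4096*sin(u)^2. Taking the positive square root: √(EG − F²) = 64*Abs(sin(u)). At (u, v) = (pi/5, pi/2): 16*sqrt(10 - 2*sqrt(5)).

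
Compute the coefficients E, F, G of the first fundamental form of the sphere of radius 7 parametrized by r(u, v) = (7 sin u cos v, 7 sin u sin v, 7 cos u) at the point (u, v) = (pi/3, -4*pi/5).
E = 49;  F = 0;  G = 147/4

Partials: r_u = (7*cos(u)*cos(v), 7*sin(v)*cos(u), -7*sin(u)), r_v = (-7*sin(u)*sin(v), 7*sin(u)*cos(v), 0). As functions of (u, v):
  E = r_u · r_u = 49,
  F = r_u · r_v = 0,
  G = r_v · r_v = 49*sin(u)^2.
Evaluating at (u, v) = (pi/3, -4*pi/5): E = 49, F = 0, G = 147/4.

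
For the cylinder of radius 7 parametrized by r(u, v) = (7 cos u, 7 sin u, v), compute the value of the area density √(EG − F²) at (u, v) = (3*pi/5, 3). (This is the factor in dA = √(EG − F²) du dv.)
√(EG − F²)|_{(3*pi/5, 3)} = 7

E = 49, F = 0, G = 1, so EG − F² = 49. Taking the positive square root: √(EG − F²) = 7. At (u, v) = (3*pi/5, 3): 7.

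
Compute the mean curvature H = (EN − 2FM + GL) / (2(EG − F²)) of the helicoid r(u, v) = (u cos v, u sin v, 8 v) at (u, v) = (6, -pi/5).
H = 0

With E = 1, F = 0, G = u^2 + 64, L = 0, M = -8/sqrt(u^2 + 64), N = 0, assemble
  H = (EN − 2FM + GL) / (2(EG − F²)) = 0.
At (u, v) = (6, -pi/5): H = 0.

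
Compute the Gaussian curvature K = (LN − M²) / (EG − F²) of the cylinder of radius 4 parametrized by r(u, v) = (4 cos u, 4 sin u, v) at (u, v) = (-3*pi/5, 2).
K = 0

Coefficients of the first fundamental form: E = 16, F = 0, G = 1.
Coefficients of the second fundamental form: L = -4, M = 0, N = 0.
Assemble K = (LN − M²)/(EG − F²) = 0. At (u, v) = (-3*pi/5, 2): K = 0.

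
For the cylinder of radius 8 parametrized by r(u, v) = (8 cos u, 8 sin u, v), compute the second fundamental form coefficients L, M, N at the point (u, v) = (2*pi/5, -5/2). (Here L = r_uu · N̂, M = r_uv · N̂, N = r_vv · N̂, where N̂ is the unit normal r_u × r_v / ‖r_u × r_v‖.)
L = -8;  M = 0;  N = 0

Compute the unit normal N̂(u, v) = (cos(u), sin(u), 0), and the second partials r_uu, r_uv, r_vv. Take dot products:
  L(u, v) = r_uu · N̂ = -8,
  M(u, v) = r_uv · N̂ = 0,
  N(u, v) = r_vv · N̂ = 0.
Evaluating at (u, v) = (2*pi/5, -5/2):
  L = -8, M = 0, N = 0.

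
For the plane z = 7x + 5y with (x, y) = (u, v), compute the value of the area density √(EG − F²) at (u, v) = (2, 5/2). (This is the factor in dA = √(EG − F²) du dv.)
√(EG − F²)|_{(2, 5/2)} = 5*sqrt(3)

E = 50, F = 35, G = 26, so EG − F² = 75. Taking the positive square root: √(EG − F²) = 5*sqrt(3). At (u, v) = (2, 5/2): 5*sqrt(3).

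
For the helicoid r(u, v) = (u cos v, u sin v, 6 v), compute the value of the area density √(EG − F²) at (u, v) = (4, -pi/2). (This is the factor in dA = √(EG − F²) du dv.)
√(EG − F²)|_{(4, -pi/2)} = 2*sqrt(13)

E = 1, F = 0, G = u^2 + 36, so EG − F² = u^2 + 36. Taking the positive square root: √(EG − F²) = sqrt(u^2 + 36). At (u, v) = (4, -pi/2): 2*sqrt(13).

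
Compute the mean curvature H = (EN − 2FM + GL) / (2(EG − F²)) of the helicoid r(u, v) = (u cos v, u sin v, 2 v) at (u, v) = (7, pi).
H = 0

With E = 1, F = 0, G = u^2 + 4, L = 0, M = -2/sqrt(u^2 + 4), N = 0, assemble
  H = (EN − 2FM + GL) / (2(EG − F²)) = 0.
At (u, v) = (7, pi): H = 0.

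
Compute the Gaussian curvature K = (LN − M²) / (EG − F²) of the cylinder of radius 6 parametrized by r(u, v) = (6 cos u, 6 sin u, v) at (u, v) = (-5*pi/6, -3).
K = 0

Coefficients of the first fundamental form: E = 36, F = 0, G = 1.
Coefficients of the second fundamental form: L = -6, M = 0, N = 0.
Assemble K = (LN − M²)/(EG − F²) = 0. At (u, v) = (-5*pi/6, -3): K = 0.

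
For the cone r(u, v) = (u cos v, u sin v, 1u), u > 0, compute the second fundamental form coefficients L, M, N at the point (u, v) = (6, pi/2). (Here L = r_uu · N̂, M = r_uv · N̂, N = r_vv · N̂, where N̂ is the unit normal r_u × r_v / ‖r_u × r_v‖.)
L = 0;  M = 0;  N = 3*sqrt(2)

Compute the unit normal N̂(u, v) = (-sqrt(2)*u*cos(v)/(2*Abs(u)), -sqrt(2)*u*sin(v)/(2*Abs(u)), sqrt(2)*u/(2*Abs(u))), and the second partials r_uu, r_uv, r_vv. Take dot products:
  L(u, v) = r_uu · N̂ = 0,
  M(u, v) = r_uv · N̂ = 0,
  N(u, v) = r_vv · N̂ = sqrt(2)*u^2/(2*Abs(u)).
Evaluating at (u, v) = (6, pi/2):
  L = 0, M = 0, N = 3*sqrt(2).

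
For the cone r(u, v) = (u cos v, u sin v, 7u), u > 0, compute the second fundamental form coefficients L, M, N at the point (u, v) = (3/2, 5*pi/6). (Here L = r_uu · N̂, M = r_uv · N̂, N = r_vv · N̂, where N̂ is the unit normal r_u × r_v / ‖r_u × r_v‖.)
L = 0;  M = 0;  N = 21*sqrt(2)/20

Compute the unit normal N̂(u, v) = (-7*sqrt(2)*u*cos(v)/(10*Abs(u)), -7*sqrt(2)*u*sin(v)/(10*Abs(u)), sqrt(2)*u/(10*Abs(u))), and the second partials r_uu, r_uv, r_vv. Take dot products:
  L(u, v) = r_uu · N̂ = 0,
  M(u, v) = r_uv · N̂ = 0,
  N(u, v) = r_vv · N̂ = 7*sqrt(2)*u^2/(10*Abs(u)).
Evaluating at (u, v) = (3/2, 5*pi/6):
  L = 0, M = 0, N = 21*sqrt(2)/20.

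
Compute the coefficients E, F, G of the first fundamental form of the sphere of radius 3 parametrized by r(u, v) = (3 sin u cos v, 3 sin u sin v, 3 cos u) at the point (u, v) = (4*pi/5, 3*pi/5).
E = 9;  F = 0;  G = 45/8 - 9*sqrt(5)/8

Partials: r_u = (3*cos(u)*cos(v), 3*sin(v)*cos(u), -3*sin(u)), r_v = (-3*sin(u)*sin(v), 3*sin(u)*cos(v), 0). As functions of (u, v):
  E = r_u · r_u = 9,
  F = r_u · r_v = 0,
  G = r_v · r_v = 9*sin(u)^2.
Evaluating at (u, v) = (4*pi/5, 3*pi/5): E = 9, F = 0, G = 45/8 - 9*sqrt(5)/8.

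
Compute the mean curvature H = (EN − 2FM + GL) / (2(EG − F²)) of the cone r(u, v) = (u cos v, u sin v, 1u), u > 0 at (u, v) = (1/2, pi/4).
H = sqrt(2)/2

With E = 2, F = 0, G = u^2, L = 0, M = 0, N = sqrt(2)*u^2/(2*Abs(u)), assemble
  H = (EN − 2FM + GL) / (2(EG − F²)) = sqrt(2)/(4*Abs(u)).
At (u, v) = (1/2, pi/4): H = sqrt(2)/2.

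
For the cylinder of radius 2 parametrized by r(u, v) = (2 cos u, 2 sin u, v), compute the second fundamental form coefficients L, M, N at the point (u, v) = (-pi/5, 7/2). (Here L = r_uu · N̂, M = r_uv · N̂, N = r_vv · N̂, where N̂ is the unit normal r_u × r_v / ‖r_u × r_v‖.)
L = -2;  M = 0;  N = 0

Compute the unit normal N̂(u, v) = (cos(u), sin(u), 0), and the second partials r_uu, r_uv, r_vv. Take dot products:
  L(u, v) = r_uu · N̂ = -2,
  M(u, v) = r_uv · N̂ = 0,
  N(u, v) = r_vv · N̂ = 0.
Evaluating at (u, v) = (-pi/5, 7/2):
  L = -2, M = 0, N = 0.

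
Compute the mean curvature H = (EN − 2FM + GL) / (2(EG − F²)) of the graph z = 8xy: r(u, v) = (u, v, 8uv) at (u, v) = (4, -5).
H = 2048*sqrt(105)/275625

With E = 64*v^2 + 1, F = 64*u*v, G = 64*u^2 + 1, L = 0, M = 8/sqrt(64*u^2 + 64*v^2 + 1), N = 0, assemble
  H = (EN − 2FM + GL) / (2(EG − F²)) = -512*u*v/(64*u^2 + 64*v^2 + 1)^(3/2).
At (u, v) = (4, -5): H = 2048*sqrt(105)/275625.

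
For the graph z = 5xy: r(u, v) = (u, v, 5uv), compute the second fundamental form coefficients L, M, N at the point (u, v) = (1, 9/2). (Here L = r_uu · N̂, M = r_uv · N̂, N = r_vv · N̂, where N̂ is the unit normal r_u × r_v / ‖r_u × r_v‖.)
L = 0;  M = 10*sqrt(2129)/2129;  N = 0

Compute the unit normal N̂(u, v) = (-5*v/sqrt(25*u^2 + 25*v^2 + 1), -5*u/sqrt(25*u^2 + 25*v^2 + 1), 1/sqrt(25*u^2 + 25*v^2 + 1)), and the second partials r_uu, r_uv, r_vv. Take dot products:
  L(u, v) = r_uu · N̂ = 0,
  M(u, v) = r_uv · N̂ = 5/sqrt(25*u^2 + 25*v^2 + 1),
  N(u, v) = r_vv · N̂ = 0.
Evaluating at (u, v) = (1, 9/2):
  L = 0, M = 10*sqrt(2129)/2129, N = 0.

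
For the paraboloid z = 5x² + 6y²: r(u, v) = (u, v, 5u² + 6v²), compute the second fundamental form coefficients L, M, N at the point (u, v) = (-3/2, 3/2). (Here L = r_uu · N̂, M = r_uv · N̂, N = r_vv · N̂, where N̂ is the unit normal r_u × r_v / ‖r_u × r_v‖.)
L = sqrt(22)/11;  M = 0;  N = 6*sqrt(22)/55

Compute the unit normal N̂(u, v) = (-10*u/sqrt(100*u^2 + 144*v^2 + 1), -12*v/sqrt(100*u^2 + 144*v^2 + 1), 1/sqrt(100*u^2 + 144*v^2 + 1)), and the second partials r_uu, r_uv, r_vv. Take dot products:
  L(u, v) = r_uu · N̂ = 10/sqrt(100*u^2 + 144*v^2 + 1),
  M(u, v) = r_uv · N̂ = 0,
  N(u, v) = r_vv · N̂ = 12/sqrt(100*u^2 + 144*v^2 + 1).
Evaluating at (u, v) = (-3/2, 3/2):
  L = sqrt(22)/11, M = 0, N = 6*sqrt(22)/55.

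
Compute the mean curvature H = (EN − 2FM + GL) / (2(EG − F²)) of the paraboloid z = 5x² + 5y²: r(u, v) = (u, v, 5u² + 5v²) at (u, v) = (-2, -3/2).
H = 3135*sqrt(626)/391876

With E = 100*u^2 + 1, F = 100*u*v, G = 100*v^2 + 1, L = 10/sqrt(100*u^2 + 100*v^2 + 1), M = 0, N = 10/sqrt(100*u^2 + 100*v^2 + 1), assemble
  H = (EN − 2FM + GL) / (2(EG − F²)) = 10*(50*u^2 + 50*v^2 + 1)/(100*u^2 + 100*v^2 + 1)^(3/2).
At (u, v) = (-2, -3/2): H = 3135*sqrt(626)/391876.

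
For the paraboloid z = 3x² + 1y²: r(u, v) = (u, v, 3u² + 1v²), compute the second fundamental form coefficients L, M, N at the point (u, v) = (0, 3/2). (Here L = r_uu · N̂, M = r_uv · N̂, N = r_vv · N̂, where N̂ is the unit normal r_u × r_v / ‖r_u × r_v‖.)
L = 3*sqrt(10)/5;  M = 0;  N = sqrt(10)/5

Compute the unit normal N̂(u, v) = (-6*u/sqrt(36*u^2 + 4*v^2 + 1), -2*v/sqrt(36*u^2 + 4*v^2 + 1), 1/sqrt(36*u^2 + 4*v^2 + 1)), and the second partials r_uu, r_uv, r_vv. Take dot products:
  L(u, v) = r_uu · N̂ = 6/sqrt(36*u^2 + 4*v^2 + 1),
  M(u, v) = r_uv · N̂ = 0,
  N(u, v) = r_vv · N̂ = 2/sqrt(36*u^2 + 4*v^2 + 1).
Evaluating at (u, v) = (0, 3/2):
  L = 3*sqrt(10)/5, M = 0, N = sqrt(10)/5.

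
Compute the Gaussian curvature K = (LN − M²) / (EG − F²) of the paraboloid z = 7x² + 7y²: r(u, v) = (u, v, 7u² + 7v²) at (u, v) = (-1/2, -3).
K = 49/822649

Coefficients of the first fundamental form: E = 196*u^2 + 1, F = 196*u*v, G = 196*v^2 + 1.
Coefficients of the second fundamental form: L = 14/sqrt(196*u^2 + 196*v^2 + 1), M = 0, N = 14/sqrt(196*u^2 + 196*v^2 + 1).
Assemble K = (LN − M²)/(EG − F²) = 196/(38416*u^4 + 76832*u^2*v^2 + 392*u^2 + 38416*v^4 + 392*v^2 + 1). At (u, v) = (-1/2, -3): K = 49/822649.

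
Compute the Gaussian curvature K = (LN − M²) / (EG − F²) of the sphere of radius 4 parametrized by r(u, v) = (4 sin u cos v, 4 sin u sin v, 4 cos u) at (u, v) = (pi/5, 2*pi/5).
K = 1/16

Coefficients of the first fundamental form: E = 16, F = 0, G = 16*sin(u)^2.
Coefficients of the second fundamental form: L = -4*sin(u)/Abs(sin(u)), M = 0, N = -4*sin(u)^3/Abs(sin(u)).
Assemble K = (LN − M²)/(EG − F²) = 1/16. At (u, v) = (pi/5, 2*pi/5): K = 1/16.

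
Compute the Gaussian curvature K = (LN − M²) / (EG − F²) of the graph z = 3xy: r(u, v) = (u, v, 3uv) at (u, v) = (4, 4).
K = -9/83521

Coefficients of the first fundamental form: E = 9*v^2 + 1, F = 9*u*v, G = 9*u^2 + 1.
Coefficients of the second fundamental form: L = 0, M = 3/sqrt(9*u^2 + 9*v^2 + 1), N = 0.
Assemble K = (LN − M²)/(EG − F²) = -9/(81*u^4 + 162*u^2*v^2 + 18*u^2 + 81*v^4 + 18*v^2 + 1). At (u, v) = (4, 4): K = -9/83521.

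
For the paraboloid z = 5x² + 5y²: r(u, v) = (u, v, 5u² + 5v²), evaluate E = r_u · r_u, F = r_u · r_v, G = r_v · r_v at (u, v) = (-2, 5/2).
E = 401;  F = -500;  G = 626

Partials: r_u = (1, 0, 10*u), r_v = (0, 1, 10*v). As functions of (u, v):
  E = r_u · r_u = 100*u^2 + 1,
  F = r_u · r_v = 100*u*v,
  G = r_v · r_v = 100*v^2 + 1.
Evaluating at (u, v) = (-2, 5/2): E = 401, F = -500, G = 626.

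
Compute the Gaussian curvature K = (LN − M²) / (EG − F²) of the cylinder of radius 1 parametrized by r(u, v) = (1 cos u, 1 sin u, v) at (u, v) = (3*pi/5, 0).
K = 0

Coefficients of the first fundamental form: E = 1, F = 0, G = 1.
Coefficients of the second fundamental form: L = -1, M = 0, N = 0.
Assemble K = (LN − M²)/(EG − F²) = 0. At (u, v) = (3*pi/5, 0): K = 0.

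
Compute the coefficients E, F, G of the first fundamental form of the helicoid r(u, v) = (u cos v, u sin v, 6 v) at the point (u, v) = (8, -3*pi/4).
E = 1;  F = 0;  G = 100

Partials: r_u = (cos(v), sin(v), 0), r_v = (-u*sin(v), u*cos(v), 6). As functions of (u, v):
  E = r_u · r_u = 1,
  F = r_u · r_v = 0,
  G = r_v · r_v = u^2 + 36.
Evaluating at (u, v) = (8, -3*pi/4): E = 1, F = 0, G = 100.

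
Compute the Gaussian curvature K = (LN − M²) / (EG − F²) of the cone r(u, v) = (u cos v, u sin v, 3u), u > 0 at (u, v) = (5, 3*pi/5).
K = 0

Coefficients of the first fundamental form: E = 10, F = 0, G = u^2.
Coefficients of the second fundamental form: L = 0, M = 0, N = 3*sqrt(10)*u^2/(10*Abs(u)).
Assemble K = (LN − M²)/(EG − F²) = 0. At (u, v) = (5, 3*pi/5): K = 0.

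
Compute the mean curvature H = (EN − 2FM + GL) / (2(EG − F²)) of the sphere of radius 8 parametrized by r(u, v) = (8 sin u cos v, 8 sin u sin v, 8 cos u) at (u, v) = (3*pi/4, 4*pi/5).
H = -1/8

With E = 64, F = 0, G = 64*sin(u)^2, L = -8*sin(u)/Abs(sin(u)), M = 0, N = -8*sin(u)^3/Abs(sin(u)), assemble
  H = (EN − 2FM + GL) / (2(EG − F²)) = -sin(u)/(8*Abs(sin(u))).
At (u, v) = (3*pi/4, 4*pi/5): H = -1/8.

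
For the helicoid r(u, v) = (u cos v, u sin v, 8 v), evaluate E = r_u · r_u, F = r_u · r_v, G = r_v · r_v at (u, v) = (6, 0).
E = 1;  F = 0;  G = 100

Partials: r_u = (cos(v), sin(v), 0), r_v = (-u*sin(v), u*cos(v), 8). As functions of (u, v):
  E = r_u · r_u = 1,
  F = r_u · r_v = 0,
  G = r_v · r_v = u^2 + 64.
Evaluating at (u, v) = (6, 0): E = 1, F = 0, G = 100.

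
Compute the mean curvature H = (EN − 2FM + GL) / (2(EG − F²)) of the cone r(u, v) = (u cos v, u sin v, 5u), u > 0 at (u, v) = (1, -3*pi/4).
H = 5*sqrt(26)/52

With E = 26, F = 0, G = u^2, L = 0, M = 0, N = 5*sqrt(26)*u^2/(26*Abs(u)), assemble
  H = (EN − 2FM + GL) / (2(EG − F²)) = 5*sqrt(26)/(52*Abs(u)).
At (u, v) = (1, -3*pi/4): H = 5*sqrt(26)/52.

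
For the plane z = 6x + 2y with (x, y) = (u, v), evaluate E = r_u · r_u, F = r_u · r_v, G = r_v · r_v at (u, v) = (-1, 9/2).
E = 37;  F = 12;  G = 5

Partials: r_u = (1, 0, 6), r_v = (0, 1, 2). As functions of (u, v):
  E = r_u · r_u = 37,
  F = r_u · r_v = 12,
  G = r_v · r_v = 5.
Evaluating at (u, v) = (-1, 9/2): E = 37, F = 12, G = 5.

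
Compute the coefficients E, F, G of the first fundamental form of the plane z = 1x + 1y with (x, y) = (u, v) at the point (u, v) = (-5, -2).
E = 2;  F = 1;  G = 2

Partials: r_u = (1, 0, 1), r_v = (0, 1, 1). As functions of (u, v):
  E = r_u · r_u = 2,
  F = r_u · r_v = 1,
  G = r_v · r_v = 2.
Evaluating at (u, v) = (-5, -2): E = 2, F = 1, G = 2.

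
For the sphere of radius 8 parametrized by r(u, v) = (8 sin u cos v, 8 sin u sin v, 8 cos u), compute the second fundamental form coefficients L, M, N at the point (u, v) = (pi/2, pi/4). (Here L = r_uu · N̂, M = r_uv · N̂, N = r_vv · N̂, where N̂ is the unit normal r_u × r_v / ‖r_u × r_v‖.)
L = -8;  M = 0;  N = -8

Compute the unit normal N̂(u, v) = (sin(u)^2*cos(v)/Abs(sin(u)), sin(u)^2*sin(v)/Abs(sin(u)), sin(2*u)/(2*Abs(sin(u)))), and the second partials r_uu, r_uv, r_vv. Take dot products:
  L(u, v) = r_uu · N̂ = -8*sin(u)/Abs(sin(u)),
  M(u, v) = r_uv · N̂ = 0,
  N(u, v) = r_vv · N̂ = -8*sin(u)^3/Abs(sin(u)).
Evaluating at (u, v) = (pi/2, pi/4):
  L = -8, M = 0, N = -8.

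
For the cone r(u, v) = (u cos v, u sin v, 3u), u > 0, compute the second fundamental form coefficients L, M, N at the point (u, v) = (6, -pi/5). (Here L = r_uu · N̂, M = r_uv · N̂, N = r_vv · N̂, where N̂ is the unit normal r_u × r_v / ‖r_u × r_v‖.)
L = 0;  M = 0;  N = 9*sqrt(10)/5

Compute the unit normal N̂(u, v) = (-3*sqrt(10)*u*cos(v)/(10*Abs(u)), -3*sqrt(10)*u*sin(v)/(10*Abs(u)), sqrt(10)*u/(10*Abs(u))), and the second partials r_uu, r_uv, r_vv. Take dot products:
  L(u, v) = r_uu · N̂ = 0,
  M(u, v) = r_uv · N̂ = 0,
  N(u, v) = r_vv · N̂ = 3*sqrt(10)*u^2/(10*Abs(u)).
Evaluating at (u, v) = (6, -pi/5):
  L = 0, M = 0, N = 9*sqrt(10)/5.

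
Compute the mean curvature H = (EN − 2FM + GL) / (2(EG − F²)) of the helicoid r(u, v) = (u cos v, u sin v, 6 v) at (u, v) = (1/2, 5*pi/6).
H = 0

With E = 1, F = 0, G = u^2 + 36, L = 0, M = -6/sqrt(u^2 + 36), N = 0, assemble
  H = (EN − 2FM + GL) / (2(EG − F²)) = 0.
At (u, v) = (1/2, 5*pi/6): H = 0.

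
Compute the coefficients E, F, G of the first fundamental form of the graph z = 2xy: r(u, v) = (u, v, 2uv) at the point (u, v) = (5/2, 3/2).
E = 10;  F = 15;  G = 26

Partials: r_u = (1, 0, 2*v), r_v = (0, 1, 2*u). As functions of (u, v):
  E = r_u · r_u = 4*v^2 + 1,
  F = r_u · r_v = 4*u*v,
  G = r_v · r_v = 4*u^2 + 1.
Evaluating at (u, v) = (5/2, 3/2): E = 10, F = 15, G = 26.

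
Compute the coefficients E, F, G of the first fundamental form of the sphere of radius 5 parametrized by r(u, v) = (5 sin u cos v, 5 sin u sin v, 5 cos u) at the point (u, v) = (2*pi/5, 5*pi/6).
E = 25;  F = 0;  G = 25*sqrt(5)/8 + 125/8

Partials: r_u = (5*cos(u)*cos(v), 5*sin(v)*cos(u), -5*sin(u)), r_v = (-5*sin(u)*sin(v), 5*sin(u)*cos(v), 0). As functions of (u, v):
  E = r_u · r_u = 25,
  F = r_u · r_v = 0,
  G = r_v · r_v = 25*sin(u)^2.
Evaluating at (u, v) = (2*pi/5, 5*pi/6): E = 25, F = 0, G = 25*sqrt(5)/8 + 125/8.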